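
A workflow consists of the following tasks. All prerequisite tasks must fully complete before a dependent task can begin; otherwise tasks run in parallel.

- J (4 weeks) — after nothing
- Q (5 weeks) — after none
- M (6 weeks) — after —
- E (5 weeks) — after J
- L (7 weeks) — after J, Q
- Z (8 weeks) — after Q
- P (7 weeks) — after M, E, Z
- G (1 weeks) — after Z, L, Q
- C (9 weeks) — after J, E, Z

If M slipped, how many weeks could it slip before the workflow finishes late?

Q→Z→C = 5+8+9 = 22 sets the makespan at 22 weeks.
The longest chain containing M totals 13 weeks.
Slack of M = 9 − 0 = 9 weeks.

9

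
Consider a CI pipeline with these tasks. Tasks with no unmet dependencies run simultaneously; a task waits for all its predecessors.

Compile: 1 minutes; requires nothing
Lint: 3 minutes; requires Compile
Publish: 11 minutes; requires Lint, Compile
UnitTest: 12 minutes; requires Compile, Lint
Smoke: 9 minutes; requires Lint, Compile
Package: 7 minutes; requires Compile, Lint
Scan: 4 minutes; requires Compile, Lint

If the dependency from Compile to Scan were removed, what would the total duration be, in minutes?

Original critical path: Compile→Lint→UnitTest = 1+3+12 = 16 ⇒ 16 minutes.
Dropping Compile→Scan doesn't change Scan's earliest start (4); another predecessor still binds.
The longest chain is now Compile→Lint→UnitTest = 1+3+12 = 16, so the job takes 16 minutes.

16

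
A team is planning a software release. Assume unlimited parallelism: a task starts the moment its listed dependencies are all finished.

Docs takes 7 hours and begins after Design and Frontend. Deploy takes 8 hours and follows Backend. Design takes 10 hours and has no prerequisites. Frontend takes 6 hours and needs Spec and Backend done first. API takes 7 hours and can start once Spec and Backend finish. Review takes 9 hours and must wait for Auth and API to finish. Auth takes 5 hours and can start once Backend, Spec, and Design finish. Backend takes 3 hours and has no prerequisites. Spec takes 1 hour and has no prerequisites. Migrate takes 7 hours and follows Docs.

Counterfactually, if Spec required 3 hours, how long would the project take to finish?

Baseline: Design→Auth→Review = 10+5+9 = 24 → 24 hours.
Spec has 3 hours of float (longest path through it is 21).
The critical path is still Design→Auth→Review; finish is now 24 hours.

24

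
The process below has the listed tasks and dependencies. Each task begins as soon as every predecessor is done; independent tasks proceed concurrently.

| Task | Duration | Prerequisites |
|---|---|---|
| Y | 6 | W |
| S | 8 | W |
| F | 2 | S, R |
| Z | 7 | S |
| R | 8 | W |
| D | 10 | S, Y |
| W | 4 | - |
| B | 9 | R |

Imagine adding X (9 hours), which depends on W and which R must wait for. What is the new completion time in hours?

30

Originally the job takes 22 hours.
With X inserted, R now waits for max(W, X).
New critical path: W→X→R→B = 4+9+8+9 = 30 ⇒ 30 hours.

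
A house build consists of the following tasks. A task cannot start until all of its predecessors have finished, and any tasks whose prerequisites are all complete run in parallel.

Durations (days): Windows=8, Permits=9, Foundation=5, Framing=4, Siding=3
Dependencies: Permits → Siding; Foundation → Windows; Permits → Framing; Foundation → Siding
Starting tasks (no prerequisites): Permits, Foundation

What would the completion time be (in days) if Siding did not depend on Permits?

13

Before: longest chain Permits→Framing = 9+4 = 13, finish 13.
Without Permits→Siding, Siding's earliest start moves from 9 to 5.
The longest chain is now Permits→Framing = 9+4 = 13, so the job takes 13 days.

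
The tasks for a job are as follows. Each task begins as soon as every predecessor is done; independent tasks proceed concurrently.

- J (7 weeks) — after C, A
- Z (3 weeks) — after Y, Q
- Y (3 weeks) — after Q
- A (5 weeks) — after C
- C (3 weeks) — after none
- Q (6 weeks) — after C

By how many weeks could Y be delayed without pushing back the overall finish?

The longest chain is C→Q→Y→Z = 3+6+3+3 = 15; overall finish 15 weeks.
Longest path through Y: 15 weeks (earliest finish 12, latest finish 12).
Slack of Y = 9 − 9 = 0 weeks.

0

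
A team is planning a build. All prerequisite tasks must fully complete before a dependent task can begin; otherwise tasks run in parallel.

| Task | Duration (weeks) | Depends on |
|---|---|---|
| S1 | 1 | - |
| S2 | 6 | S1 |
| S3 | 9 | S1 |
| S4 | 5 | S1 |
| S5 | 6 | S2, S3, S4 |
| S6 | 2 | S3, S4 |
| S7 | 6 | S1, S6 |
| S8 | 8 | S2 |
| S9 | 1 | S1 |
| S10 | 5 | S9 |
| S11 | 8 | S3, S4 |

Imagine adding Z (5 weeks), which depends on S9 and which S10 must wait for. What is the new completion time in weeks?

18

Originally the schedule takes 18 weeks.
With Z inserted, S10 now waits for max(S9, Z).
New critical path: S1→S3→S6→S7 = 1+9+2+6 = 18 ⇒ 18 weeks.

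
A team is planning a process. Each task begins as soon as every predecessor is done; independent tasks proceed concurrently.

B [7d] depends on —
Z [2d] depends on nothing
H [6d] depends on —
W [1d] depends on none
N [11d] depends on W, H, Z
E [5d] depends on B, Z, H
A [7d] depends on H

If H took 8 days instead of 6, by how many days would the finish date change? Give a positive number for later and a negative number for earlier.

2

Critical path before the change: H→N = 6+11 = 17 giving 17 days.
H is on the critical path; changing it to 8 makes that path 19 days.
No other chain overtakes it, so the finish is 19 days.
Change in finish: 19 − 17 = +2 days.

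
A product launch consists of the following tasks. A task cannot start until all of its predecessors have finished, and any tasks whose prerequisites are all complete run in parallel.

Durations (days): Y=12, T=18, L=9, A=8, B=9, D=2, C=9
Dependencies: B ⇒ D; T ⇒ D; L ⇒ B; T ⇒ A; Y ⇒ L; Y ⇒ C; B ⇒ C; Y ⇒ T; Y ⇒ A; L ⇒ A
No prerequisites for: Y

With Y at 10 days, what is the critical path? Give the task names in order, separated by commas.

Baseline: Y→L→B→C = 12+9+9+9 = 39 → 39 days.
Since Y is critical, the -2 change carries straight to that chain (now 37 days).
That remains the longest chain; total 37 days.

Y, L, B, C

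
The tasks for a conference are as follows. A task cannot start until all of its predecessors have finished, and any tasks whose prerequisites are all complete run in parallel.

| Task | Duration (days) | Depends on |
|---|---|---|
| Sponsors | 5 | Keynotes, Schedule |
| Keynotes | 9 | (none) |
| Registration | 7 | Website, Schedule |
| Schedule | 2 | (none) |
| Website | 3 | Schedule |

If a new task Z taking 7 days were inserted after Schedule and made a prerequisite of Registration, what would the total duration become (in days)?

16

Originally the job takes 14 days.
With Z inserted, Registration now waits for max(Website, Schedule, Z).
New critical path: Schedule→Z→Registration = 2+7+7 = 16 ⇒ 16 days.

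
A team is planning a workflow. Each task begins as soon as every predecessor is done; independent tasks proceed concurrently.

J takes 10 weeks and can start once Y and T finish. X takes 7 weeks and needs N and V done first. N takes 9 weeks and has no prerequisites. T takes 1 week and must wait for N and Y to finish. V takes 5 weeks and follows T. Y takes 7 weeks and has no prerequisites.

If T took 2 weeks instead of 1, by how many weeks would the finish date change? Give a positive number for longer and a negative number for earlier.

1

Actual critical path: N→T→V→X = 9+1+5+7 = 22 ⇒ 22 weeks.
Since T is critical, the +1 change carries straight to that chain (now 23 weeks).
The critical path is still N→T→V→X; finish is now 23 weeks.
Change in finish: 23 − 22 = +1 weeks.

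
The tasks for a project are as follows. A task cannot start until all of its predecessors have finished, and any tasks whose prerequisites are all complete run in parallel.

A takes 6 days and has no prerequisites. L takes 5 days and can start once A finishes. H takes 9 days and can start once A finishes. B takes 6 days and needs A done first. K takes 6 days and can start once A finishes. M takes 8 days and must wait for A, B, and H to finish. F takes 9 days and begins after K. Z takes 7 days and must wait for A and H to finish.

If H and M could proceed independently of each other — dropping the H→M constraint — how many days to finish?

22

Before: longest chain A→H→M = 6+9+8 = 23, finish 23.
Without H→M, M's earliest start moves from 15 to 12.
After: A→H→Z = 6+9+7 = 22 → 22 days.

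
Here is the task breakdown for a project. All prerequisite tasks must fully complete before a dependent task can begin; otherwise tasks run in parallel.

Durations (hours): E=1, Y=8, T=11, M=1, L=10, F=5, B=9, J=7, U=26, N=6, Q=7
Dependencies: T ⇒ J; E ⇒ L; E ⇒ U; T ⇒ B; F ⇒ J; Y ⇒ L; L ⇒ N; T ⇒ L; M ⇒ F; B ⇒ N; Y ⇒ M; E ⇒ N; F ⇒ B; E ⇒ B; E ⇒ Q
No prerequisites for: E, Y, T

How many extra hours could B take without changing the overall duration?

0

Critical path: Y→M→F→B→N = 8+1+5+9+6 = 29, so the finish is 29 hours.
Longest path through B: 29 hours (earliest finish 23, latest finish 23).
Slack of B = 14 − 14 = 0 hours.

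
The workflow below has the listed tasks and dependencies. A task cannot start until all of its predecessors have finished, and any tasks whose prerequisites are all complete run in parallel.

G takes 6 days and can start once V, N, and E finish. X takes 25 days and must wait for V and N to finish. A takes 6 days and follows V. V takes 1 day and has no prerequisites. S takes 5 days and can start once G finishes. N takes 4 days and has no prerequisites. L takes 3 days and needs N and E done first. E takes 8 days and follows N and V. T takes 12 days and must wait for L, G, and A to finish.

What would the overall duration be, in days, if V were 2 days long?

30

The binding path is N→E→G→T = 4+8+6+12 = 30; finish at 30 days.
The longest path through V is only 27 days, so V has float 3.
No other chain overtakes it, so the finish is 30 days.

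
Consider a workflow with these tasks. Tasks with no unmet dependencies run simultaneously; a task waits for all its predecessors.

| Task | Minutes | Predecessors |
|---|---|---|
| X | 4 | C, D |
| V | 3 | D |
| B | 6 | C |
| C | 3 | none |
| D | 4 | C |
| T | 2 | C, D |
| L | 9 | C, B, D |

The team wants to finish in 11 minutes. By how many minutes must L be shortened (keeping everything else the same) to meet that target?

Current finish: 18 minutes; target: 11.
L is on every critical path, so each minute cut from L cuts the finish by one (this holds down to a finish of 11).
Need 18 − 11 = 7 minutes off L → L becomes 2 minutes, finish becomes 11.

7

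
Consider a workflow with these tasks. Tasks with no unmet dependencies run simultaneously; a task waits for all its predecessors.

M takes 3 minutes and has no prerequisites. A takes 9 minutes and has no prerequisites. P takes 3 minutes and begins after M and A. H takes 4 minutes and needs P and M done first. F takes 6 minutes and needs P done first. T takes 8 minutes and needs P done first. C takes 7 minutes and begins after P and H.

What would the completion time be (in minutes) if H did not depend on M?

Before: longest chain A→P→H→C = 9+3+4+7 = 23, finish 23.
Dropping M→H doesn't change H's earliest start (12); another predecessor still binds.
New critical path: A→P→H→C = 9+3+4+7 = 23 ⇒ 23 minutes.

23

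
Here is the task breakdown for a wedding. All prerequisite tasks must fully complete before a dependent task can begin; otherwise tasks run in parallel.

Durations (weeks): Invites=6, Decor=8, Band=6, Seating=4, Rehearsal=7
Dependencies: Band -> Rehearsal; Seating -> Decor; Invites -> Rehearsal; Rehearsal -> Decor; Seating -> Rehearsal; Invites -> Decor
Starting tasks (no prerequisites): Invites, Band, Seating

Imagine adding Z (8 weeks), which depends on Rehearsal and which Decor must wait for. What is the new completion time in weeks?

Originally the job takes 21 weeks.
With Z inserted, Decor now waits for max(Invites, Rehearsal, Seating, Z).
New critical path: Invites→Rehearsal→Z→Decor = 6+7+8+8 = 29 ⇒ 29 weeks.

29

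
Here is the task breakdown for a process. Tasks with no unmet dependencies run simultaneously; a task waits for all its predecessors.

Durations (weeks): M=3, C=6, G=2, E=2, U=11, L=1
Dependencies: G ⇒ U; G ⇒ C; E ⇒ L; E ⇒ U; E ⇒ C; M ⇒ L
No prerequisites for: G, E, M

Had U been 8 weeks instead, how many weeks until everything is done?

Actual critical path: G→U = 2+11 = 13 ⇒ 13 weeks.
U lies on that path, so at 8 weeks the path becomes 10 weeks.
No other chain overtakes it, so the finish is 10 weeks.

10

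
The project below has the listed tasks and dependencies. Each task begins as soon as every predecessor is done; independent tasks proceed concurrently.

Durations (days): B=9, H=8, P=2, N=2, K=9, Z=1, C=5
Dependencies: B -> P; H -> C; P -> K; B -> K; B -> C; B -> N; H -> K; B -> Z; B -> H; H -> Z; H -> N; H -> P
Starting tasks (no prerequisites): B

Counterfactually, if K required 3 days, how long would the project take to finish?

As given, the longest chain is B→H→P→K = 9+8+2+9 = 28, so the finish is 28 days.
K lies on that path, so at 3 days the path becomes 22 days.
That remains the longest chain; total 22 days.

22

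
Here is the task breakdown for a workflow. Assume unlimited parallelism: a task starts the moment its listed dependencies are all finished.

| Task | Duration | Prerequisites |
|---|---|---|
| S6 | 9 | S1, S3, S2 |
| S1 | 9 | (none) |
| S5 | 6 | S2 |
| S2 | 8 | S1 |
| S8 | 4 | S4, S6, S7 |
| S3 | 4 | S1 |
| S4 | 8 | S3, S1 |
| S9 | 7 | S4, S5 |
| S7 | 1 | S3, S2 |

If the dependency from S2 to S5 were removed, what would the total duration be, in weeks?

30

Before: longest chain S1→S2→S5→S9 = 9+8+6+7 = 30, finish 30.
Without S2→S5, S5's earliest start moves from 17 to 0.
New critical path: S1→S2→S6→S8 = 9+8+9+4 = 30 ⇒ 30 weeks.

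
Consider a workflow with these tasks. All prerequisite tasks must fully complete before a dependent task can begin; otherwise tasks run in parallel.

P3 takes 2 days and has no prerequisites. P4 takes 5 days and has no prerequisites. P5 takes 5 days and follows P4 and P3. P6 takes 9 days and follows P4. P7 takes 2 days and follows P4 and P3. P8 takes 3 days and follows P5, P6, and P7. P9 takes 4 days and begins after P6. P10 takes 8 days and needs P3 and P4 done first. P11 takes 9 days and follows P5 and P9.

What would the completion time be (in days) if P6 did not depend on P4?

22

Original critical path: P4→P6→P9→P11 = 5+9+4+9 = 27 ⇒ 27 days.
Without P4→P6, P6's earliest start moves from 5 to 0.
New critical path: P6→P9→P11 = 9+4+9 = 22 ⇒ 22 days.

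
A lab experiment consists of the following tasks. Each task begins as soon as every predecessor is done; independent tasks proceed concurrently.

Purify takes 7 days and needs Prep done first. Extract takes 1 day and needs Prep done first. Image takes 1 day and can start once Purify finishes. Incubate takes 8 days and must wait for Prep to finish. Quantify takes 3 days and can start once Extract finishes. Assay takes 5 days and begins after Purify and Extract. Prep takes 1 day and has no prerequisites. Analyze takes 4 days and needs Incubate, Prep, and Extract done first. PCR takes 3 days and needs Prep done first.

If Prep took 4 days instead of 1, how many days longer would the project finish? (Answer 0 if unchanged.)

3

Critical path before the change: Prep→Incubate→Analyze = 1+8+4 = 13 giving 13 days.
Since Prep is critical, the +3 change carries straight to that chain (now 16 days).
The critical path is still Prep→Incubate→Analyze; finish is now 16 days.
Change in finish: 16 − 13 = +3 days.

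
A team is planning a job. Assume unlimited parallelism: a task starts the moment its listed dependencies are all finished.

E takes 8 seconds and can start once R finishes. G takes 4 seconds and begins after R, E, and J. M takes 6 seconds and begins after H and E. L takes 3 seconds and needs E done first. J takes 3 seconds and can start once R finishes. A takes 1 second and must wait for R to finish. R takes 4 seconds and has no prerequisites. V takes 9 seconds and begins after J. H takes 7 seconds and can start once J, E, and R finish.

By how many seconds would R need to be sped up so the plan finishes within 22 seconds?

Current finish: 25 seconds; target: 22.
R is on every critical path, so each second cut from R cuts the finish by one (this holds down to a finish of 22).
Need 25 − 22 = 3 seconds off R → R becomes 1 second, finish becomes 22.

3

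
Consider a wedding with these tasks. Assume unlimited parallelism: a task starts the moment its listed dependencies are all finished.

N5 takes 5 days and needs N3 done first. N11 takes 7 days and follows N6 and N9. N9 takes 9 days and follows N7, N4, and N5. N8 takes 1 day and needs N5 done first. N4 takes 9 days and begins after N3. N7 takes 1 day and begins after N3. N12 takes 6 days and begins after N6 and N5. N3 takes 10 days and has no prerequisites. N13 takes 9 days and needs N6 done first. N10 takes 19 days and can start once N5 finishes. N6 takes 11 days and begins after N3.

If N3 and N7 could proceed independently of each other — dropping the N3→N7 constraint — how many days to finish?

35

Before: longest chain N3→N4→N9→N11 = 10+9+9+7 = 35, finish 35.
Without N3→N7, N7's earliest start moves from 10 to 0.
After: N3→N4→N9→N11 = 10+9+9+7 = 35 → 35 days.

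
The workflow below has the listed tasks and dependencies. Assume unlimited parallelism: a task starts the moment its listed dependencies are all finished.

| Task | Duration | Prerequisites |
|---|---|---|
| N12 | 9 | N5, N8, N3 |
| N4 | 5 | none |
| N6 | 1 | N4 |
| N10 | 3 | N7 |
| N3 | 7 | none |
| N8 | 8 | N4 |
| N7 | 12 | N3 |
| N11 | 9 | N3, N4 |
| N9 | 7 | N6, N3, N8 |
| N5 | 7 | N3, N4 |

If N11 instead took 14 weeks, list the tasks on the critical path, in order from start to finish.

As given, the longest chain is N3→N5→N12 = 7+7+9 = 23, so the finish is 23 weeks.
The longest path through N11 is only 16 weeks, so N11 has float 7.
That remains the longest chain; total 23 weeks.

N3, N5, N12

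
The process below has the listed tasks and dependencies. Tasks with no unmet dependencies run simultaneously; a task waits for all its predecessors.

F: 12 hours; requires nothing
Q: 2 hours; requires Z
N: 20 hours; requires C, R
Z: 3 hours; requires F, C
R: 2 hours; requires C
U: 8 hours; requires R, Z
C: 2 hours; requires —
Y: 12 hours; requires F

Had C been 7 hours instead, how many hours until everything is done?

Baseline: C→R→N = 2+2+20 = 24 → 24 hours.
Since C is critical, the +5 change carries straight to that chain (now 29 hours).
The critical path is still C→R→N; finish is now 29 hours.

29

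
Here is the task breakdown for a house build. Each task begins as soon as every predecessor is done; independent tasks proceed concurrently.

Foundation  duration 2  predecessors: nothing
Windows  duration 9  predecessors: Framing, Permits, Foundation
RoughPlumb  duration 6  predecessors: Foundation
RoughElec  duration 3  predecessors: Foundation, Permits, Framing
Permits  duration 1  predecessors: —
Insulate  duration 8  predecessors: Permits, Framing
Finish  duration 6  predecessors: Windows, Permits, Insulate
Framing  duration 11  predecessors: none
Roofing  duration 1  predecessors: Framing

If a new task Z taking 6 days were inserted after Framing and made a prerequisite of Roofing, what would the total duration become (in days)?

26

Originally the project takes 26 days.
With Z inserted, Roofing now waits for max(Framing, Z).
New critical path: Framing→Windows→Finish = 11+9+6 = 26 ⇒ 26 days.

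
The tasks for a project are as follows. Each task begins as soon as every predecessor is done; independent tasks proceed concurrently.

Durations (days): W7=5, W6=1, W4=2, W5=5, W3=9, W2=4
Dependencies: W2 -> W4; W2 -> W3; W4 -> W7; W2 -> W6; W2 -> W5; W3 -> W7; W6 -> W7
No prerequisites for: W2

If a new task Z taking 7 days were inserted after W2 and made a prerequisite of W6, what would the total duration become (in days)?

18

Originally the project takes 18 days.
With Z inserted, W6 now waits for max(W2, Z).
New critical path: W2→W3→W7 = 4+9+5 = 18 ⇒ 18 days.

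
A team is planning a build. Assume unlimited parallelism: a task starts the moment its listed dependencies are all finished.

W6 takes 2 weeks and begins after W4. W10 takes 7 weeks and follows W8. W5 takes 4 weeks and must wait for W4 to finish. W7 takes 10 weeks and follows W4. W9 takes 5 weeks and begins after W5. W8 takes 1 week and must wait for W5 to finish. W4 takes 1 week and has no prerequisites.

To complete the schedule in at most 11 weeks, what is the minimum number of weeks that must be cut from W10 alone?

Current finish: 13 weeks; target: 11.
W10 is on every critical path, so each week cut from W10 cuts the finish by one (this holds down to a finish of 11).
Need 13 − 11 = 2 weeks off W10 → W10 becomes 5 weeks, finish becomes 11.

2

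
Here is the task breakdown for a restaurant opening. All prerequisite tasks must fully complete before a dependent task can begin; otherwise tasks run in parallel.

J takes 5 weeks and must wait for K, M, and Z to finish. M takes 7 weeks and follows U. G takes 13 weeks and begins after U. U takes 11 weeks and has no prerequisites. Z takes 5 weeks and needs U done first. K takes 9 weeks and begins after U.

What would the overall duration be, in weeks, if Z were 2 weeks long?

25

Actual critical path: U→K→J = 11+9+5 = 25 ⇒ 25 weeks.
Z has 4 weeks of float (longest path through it is 21).
The critical path is still U→K→J; finish is now 25 weeks.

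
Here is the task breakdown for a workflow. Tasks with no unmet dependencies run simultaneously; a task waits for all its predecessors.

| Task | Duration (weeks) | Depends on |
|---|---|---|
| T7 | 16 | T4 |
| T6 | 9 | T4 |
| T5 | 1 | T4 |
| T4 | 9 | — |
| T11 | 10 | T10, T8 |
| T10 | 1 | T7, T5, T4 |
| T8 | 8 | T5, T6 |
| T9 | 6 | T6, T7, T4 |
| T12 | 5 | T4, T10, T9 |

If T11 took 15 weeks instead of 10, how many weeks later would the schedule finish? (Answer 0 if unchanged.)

5

As given, the longest chain is T4→T6→T8→T11 = 9+9+8+10 = 36, so the finish is 36 weeks.
T11 lies on that path, so at 15 weeks the path becomes 41 weeks.
The critical path is still T4→T6→T8→T11; finish is now 41 weeks.
Change in finish: 41 − 36 = +5 weeks.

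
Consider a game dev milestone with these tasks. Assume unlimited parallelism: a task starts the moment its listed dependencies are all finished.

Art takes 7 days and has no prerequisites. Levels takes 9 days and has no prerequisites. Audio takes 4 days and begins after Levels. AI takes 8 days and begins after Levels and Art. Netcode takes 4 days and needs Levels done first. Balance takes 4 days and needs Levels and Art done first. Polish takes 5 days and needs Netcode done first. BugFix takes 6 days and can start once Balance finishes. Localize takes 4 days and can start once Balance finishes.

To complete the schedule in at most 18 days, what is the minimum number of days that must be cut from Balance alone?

1

Current finish: 19 days; target: 18.
Balance is on every critical path, so each day cut from Balance cuts the finish by one (this holds down to a finish of 18).
Need 19 − 18 = 1 day off Balance → Balance becomes 3 days, finish becomes 18.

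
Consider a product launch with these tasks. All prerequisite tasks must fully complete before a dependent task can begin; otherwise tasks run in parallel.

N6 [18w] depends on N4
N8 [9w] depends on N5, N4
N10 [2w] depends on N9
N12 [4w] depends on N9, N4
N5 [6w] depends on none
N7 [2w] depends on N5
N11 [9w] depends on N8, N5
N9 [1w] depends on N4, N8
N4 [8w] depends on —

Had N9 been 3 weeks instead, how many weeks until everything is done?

26

Critical path before the change: N4→N6 = 8+18 = 26 giving 26 weeks.
N9 has 4 weeks of float (longest path through it is 22).
The critical path is still N4→N6; finish is now 26 weeks.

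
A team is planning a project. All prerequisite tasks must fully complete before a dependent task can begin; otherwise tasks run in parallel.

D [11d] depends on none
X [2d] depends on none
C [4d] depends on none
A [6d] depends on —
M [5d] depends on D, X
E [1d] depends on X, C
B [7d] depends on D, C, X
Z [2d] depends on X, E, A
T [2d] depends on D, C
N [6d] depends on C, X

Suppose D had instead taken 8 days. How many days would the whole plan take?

As given, the longest chain is D→B = 11+7 = 18, so the finish is 18 days.
D is on the critical path; changing it to 8 makes that path 15 days.
The critical path is still D→B; finish is now 15 days.

15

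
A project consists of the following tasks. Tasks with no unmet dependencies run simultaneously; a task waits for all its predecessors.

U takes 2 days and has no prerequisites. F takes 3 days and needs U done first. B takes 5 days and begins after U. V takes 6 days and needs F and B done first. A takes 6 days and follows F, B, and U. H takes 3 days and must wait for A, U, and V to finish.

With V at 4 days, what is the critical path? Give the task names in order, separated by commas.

U, B, A, H

As given, the longest chain is U→B→V→H = 2+5+6+3 = 16, so the finish is 16 days.
Since V is critical, the -2 change carries straight to that chain (now 14 days).
Now U→B→A→H = 2+5+6+3 = 16 is longest, so the finish becomes 16 days.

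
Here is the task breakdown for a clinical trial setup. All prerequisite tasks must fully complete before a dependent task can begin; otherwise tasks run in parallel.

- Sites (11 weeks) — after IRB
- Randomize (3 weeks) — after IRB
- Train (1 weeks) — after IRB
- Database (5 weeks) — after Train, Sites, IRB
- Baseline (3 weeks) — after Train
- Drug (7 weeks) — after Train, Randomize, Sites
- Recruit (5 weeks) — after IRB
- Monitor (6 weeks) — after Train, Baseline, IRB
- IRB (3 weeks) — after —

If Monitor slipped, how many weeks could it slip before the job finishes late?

8

IRB→Sites→Drug = 3+11+7 = 21 sets the makespan at 21 weeks.
Monitor finishes as early as 13 and must finish by 21.
Float = 21 − 13 = 8.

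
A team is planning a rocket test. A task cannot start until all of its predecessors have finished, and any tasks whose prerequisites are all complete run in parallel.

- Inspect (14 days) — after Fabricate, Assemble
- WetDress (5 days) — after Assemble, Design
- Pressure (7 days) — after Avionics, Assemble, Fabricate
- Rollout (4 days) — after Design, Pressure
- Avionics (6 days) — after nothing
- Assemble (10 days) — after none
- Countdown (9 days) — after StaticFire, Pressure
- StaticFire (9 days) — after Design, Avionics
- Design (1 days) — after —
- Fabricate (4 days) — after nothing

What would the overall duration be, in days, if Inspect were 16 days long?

Baseline: Assemble→Pressure→Countdown = 10+7+9 = 26 → 26 days.
The longest path through Inspect is only 24 days, so Inspect has float 2.
The critical path is still Assemble→Pressure→Countdown; finish is now 26 days.

26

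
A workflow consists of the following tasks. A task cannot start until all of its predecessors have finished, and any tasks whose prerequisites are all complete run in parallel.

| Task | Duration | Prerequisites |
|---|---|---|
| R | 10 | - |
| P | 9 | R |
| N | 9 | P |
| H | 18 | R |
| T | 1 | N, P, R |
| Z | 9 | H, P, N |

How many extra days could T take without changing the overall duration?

Critical path: R→P→N→Z = 10+9+9+9 = 37, so the finish is 37 days.
T finishes as early as 29 and must finish by 37.
So T can slip 37 − 29 = 8 days.

8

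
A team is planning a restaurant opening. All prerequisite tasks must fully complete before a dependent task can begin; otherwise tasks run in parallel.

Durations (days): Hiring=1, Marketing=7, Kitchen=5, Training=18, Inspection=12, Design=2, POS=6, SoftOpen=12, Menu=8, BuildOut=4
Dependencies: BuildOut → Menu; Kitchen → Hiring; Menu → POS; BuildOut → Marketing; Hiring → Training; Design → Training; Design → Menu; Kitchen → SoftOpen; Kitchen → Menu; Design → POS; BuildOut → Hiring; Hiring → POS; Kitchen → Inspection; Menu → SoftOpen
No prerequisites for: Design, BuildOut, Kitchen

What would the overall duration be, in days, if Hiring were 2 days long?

The binding path is Kitchen→Menu→SoftOpen = 5+8+12 = 25; finish at 25 days.
Hiring is off the critical path — its longest chain is 24 days, giving 1 of slack.
Now Kitchen→Hiring→Training = 5+2+18 = 25 is longest, so the finish becomes 25 days.

25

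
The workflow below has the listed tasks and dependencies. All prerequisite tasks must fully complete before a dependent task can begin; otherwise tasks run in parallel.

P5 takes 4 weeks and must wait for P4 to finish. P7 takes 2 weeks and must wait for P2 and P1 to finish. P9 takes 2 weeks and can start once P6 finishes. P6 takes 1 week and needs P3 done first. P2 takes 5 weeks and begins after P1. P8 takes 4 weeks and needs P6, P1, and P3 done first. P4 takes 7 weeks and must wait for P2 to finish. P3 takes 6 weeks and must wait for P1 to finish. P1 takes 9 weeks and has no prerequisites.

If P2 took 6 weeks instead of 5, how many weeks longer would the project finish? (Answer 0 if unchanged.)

1

Actual critical path: P1→P2→P4→P5 = 9+5+7+4 = 25 ⇒ 25 weeks.
P2 lies on that path, so at 6 weeks the path becomes 26 weeks.
The critical path is still P1→P2→P4→P5; finish is now 26 weeks.
Change in finish: 26 − 25 = +1 weeks.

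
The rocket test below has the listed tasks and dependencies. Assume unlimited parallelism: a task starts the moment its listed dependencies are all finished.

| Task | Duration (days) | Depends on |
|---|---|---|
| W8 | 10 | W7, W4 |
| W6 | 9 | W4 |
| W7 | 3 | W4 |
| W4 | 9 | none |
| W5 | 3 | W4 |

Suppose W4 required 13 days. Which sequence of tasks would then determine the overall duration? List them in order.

W4, W7, W8

Actual critical path: W4→W7→W8 = 9+3+10 = 22 ⇒ 22 days.
W4 is on the critical path; changing it to 13 makes that path 26 days.
No other chain overtakes it, so the finish is 26 days.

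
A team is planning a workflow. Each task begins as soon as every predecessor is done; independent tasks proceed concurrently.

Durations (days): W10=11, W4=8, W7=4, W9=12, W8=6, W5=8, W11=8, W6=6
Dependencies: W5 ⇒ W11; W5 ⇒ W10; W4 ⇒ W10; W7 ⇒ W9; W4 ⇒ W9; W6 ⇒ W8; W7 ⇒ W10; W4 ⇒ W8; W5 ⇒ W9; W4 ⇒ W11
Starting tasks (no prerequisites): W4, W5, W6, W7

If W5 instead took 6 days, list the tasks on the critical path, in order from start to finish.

Actual critical path: W5→W9 = 8+12 = 20 ⇒ 20 days.
Since W5 is critical, the -2 change carries straight to that chain (now 18 days).
Now W4→W9 = 8+12 = 20 is longest, so the finish becomes 20 days.

W4, W9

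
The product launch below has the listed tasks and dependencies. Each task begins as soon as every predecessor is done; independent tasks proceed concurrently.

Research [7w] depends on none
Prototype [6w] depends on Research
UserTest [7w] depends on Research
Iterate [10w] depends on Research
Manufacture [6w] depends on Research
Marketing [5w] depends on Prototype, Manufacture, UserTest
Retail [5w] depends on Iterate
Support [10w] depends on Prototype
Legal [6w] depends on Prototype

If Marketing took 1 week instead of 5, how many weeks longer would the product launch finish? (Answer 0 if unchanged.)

0

The binding path is Research→Prototype→Support = 7+6+10 = 23; finish at 23 weeks.
The longest path through Marketing is only 19 weeks, so Marketing has float 4.
The critical path is still Research→Prototype→Support; finish is now 23 weeks.
Change in finish: 23 − 23 = +0 weeks.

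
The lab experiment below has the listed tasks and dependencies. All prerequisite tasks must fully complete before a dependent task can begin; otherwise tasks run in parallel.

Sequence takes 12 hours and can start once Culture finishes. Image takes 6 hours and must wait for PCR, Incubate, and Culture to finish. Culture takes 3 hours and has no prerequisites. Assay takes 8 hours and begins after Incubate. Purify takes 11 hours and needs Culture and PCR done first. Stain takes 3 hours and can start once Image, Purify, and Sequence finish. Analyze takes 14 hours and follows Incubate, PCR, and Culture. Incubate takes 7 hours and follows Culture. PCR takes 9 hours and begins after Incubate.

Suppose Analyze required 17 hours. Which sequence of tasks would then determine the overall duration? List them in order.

Culture, Incubate, PCR, Analyze

Baseline: Culture→Incubate→PCR→Analyze = 3+7+9+14 = 33 → 33 hours.
Since Analyze is critical, the +3 change carries straight to that chain (now 36 hours).
That remains the longest chain; total 36 hours.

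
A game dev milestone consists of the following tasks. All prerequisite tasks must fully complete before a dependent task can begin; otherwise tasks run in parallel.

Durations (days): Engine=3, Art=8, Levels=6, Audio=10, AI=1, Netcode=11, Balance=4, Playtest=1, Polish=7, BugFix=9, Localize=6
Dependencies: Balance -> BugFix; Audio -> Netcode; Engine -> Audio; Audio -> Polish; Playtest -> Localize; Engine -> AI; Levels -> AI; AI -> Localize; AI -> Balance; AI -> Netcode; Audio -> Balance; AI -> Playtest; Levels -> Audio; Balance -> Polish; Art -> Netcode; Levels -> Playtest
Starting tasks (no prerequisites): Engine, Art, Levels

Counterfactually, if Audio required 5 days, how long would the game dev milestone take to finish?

24

Actual critical path: Levels→Audio→Balance→BugFix = 6+10+4+9 = 29 ⇒ 29 days.
Since Audio is critical, the -5 change carries straight to that chain (now 24 days).
The critical path is still Levels→Audio→Balance→BugFix; finish is now 24 days.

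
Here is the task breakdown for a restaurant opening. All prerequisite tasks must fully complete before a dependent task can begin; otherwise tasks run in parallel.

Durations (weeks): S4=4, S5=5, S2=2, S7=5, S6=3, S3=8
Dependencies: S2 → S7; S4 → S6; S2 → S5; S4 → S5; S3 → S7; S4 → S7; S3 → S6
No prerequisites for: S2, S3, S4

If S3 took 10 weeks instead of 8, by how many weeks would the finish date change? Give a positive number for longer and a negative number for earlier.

Critical path before the change: S3→S7 = 8+5 = 13 giving 13 weeks.
Since S3 is critical, the +2 change carries straight to that chain (now 15 weeks).
That remains the longest chain; total 15 weeks.
Change in finish: 15 − 13 = +2 weeks.

2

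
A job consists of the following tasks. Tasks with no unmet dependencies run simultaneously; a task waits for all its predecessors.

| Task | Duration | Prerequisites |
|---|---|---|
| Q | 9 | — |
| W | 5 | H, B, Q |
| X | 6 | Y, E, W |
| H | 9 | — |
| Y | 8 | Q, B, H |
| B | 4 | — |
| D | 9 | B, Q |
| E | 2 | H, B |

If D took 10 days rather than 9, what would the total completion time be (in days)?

23

Actual critical path: Q→Y→X = 9+8+6 = 23 ⇒ 23 days.
The longest path through D is only 18 days, so D has float 5.
No other chain overtakes it, so the finish is 23 days.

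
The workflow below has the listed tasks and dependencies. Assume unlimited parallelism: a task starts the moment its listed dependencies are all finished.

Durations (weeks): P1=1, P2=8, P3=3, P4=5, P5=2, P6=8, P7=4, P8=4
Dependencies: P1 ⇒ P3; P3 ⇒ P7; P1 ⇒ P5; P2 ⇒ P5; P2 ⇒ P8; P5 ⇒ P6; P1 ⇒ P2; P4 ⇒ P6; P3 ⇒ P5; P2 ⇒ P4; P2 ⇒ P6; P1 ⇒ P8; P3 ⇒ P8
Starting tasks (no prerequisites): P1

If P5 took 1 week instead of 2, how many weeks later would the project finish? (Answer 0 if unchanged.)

Critical path before the change: P1→P2→P4→P6 = 1+8+5+8 = 22 giving 22 weeks.
P5 has 3 weeks of float (longest path through it is 19).
No other chain overtakes it, so the finish is 22 weeks.
Change in finish: 22 − 22 = +0 weeks.

0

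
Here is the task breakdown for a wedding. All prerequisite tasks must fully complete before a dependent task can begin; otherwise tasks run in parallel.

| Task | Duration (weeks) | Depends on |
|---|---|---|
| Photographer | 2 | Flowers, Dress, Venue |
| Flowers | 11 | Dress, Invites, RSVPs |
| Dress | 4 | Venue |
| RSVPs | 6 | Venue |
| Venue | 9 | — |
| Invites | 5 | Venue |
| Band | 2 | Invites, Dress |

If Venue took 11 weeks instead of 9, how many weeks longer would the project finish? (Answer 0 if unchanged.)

As given, the longest chain is Venue→RSVPs→Flowers→Photographer = 9+6+11+2 = 28, so the finish is 28 weeks.
Since Venue is critical, the +2 change carries straight to that chain (now 30 weeks).
No other chain overtakes it, so the finish is 30 weeks.
Change in finish: 30 − 28 = +2 weeks.

2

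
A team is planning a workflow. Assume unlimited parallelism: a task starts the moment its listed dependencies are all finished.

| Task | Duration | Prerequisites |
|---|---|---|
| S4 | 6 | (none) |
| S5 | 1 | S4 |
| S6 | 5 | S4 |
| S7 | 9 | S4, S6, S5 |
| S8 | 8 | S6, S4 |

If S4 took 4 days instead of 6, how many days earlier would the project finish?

2

The binding path is S4→S6→S7 = 6+5+9 = 20; finish at 20 days.
S4 lies on that path, so at 4 days the path becomes 18 days.
That remains the longest chain; total 18 days.
Change in finish: 18 − 20 = -2 days.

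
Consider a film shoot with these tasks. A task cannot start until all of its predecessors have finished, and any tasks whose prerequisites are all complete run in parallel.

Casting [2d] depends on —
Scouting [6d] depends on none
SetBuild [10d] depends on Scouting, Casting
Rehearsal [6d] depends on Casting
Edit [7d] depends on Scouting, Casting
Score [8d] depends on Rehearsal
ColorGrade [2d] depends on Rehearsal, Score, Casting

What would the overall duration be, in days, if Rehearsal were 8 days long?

20

As given, the longest chain is Casting→Rehearsal→Score→ColorGrade = 2+6+8+2 = 18, so the finish is 18 days.
Rehearsal is on the critical path; changing it to 8 makes that path 20 days.
No other chain overtakes it, so the finish is 20 days.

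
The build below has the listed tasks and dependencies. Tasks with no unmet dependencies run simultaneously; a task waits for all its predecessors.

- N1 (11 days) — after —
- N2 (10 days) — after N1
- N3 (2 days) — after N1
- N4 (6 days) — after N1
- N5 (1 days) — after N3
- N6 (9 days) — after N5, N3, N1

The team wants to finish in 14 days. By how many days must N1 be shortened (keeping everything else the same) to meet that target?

9

Current finish: 23 days; target: 14.
N1 is on every critical path, so each day cut from N1 cuts the finish by one (this holds down to a finish of 13).
Need 23 − 14 = 9 days off N1 → N1 becomes 2 days, finish becomes 14.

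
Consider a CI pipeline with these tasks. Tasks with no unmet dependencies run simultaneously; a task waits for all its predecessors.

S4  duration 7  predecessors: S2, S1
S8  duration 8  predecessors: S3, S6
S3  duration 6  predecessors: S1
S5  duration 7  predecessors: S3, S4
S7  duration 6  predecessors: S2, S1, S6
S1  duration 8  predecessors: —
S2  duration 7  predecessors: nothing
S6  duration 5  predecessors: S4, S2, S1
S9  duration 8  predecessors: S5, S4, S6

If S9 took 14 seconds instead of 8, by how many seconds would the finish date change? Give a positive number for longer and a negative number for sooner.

Baseline: S1→S4→S5→S9 = 8+7+7+8 = 30 → 30 seconds.
S9 is on the critical path; changing it to 14 makes that path 36 seconds.
No other chain overtakes it, so the finish is 36 seconds.
Change in finish: 36 − 30 = +6 seconds.

6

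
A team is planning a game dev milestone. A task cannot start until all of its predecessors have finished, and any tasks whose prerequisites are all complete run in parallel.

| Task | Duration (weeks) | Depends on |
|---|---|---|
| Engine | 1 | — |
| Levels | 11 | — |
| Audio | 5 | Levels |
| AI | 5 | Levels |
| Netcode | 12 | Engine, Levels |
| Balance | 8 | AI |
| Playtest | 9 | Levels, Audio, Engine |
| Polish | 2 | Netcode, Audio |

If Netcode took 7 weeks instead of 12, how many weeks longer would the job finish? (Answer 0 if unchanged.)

0

As given, the longest chain is Levels→Netcode→Polish = 11+12+2 = 25, so the finish is 25 weeks.
Netcode is on the critical path; changing it to 7 makes that path 20 weeks.
The binding chain switches to Levels→Audio→Playtest = 11+5+9 = 25; finish 25 weeks.
Change in finish: 25 − 25 = +0 weeks.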